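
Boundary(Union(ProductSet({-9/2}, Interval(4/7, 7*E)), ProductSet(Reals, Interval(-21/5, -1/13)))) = Union(ProductSet({-9/2}, Interval(4/7, 7*E)), ProductSet(Reals, {-21/5, -1/13}))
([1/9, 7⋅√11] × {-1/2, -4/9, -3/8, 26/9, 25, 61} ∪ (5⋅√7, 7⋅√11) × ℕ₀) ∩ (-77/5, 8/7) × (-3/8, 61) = [1/9, 8/7) × {26/9, 25}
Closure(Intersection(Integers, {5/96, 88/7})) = EmptySet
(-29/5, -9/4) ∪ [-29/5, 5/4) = [-29/5, 5/4)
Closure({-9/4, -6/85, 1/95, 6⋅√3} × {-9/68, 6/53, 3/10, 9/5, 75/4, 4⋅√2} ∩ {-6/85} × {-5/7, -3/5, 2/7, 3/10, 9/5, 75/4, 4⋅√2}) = {-6/85} × {3/10, 9/5, 75/4, 4⋅√2}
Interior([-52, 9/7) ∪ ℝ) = (-∞, ∞)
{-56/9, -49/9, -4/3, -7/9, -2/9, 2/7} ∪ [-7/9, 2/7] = {-56/9, -49/9, -4/3} ∪ [-7/9, 2/7]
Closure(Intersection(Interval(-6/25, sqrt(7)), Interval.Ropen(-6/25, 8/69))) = Interval(-6/25, 8/69)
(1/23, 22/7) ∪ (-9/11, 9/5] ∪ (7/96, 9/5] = (-9/11, 22/7)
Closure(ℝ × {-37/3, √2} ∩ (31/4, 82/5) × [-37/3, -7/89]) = [31/4, 82/5] × {-37/3}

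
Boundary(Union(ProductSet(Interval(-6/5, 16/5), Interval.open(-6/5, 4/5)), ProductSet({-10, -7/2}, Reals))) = Union(ProductSet({-10, -7/2}, Interval(-oo, oo)), ProductSet({-6/5, 16/5}, Interval(-6/5, 4/5)), ProductSet(Interval(-6/5, 16/5), {-6/5, 4/5}))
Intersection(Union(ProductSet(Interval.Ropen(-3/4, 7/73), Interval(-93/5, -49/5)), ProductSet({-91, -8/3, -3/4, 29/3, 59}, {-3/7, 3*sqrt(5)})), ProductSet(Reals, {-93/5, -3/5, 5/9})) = ProductSet(Interval.Ropen(-3/4, 7/73), {-93/5})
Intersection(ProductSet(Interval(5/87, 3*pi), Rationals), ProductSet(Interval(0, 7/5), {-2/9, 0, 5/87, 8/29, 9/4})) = ProductSet(Interval(5/87, 7/5), {-2/9, 0, 5/87, 8/29, 9/4})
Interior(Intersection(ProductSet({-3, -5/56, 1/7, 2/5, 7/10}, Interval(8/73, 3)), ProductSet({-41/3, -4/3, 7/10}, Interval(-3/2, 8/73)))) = EmptySet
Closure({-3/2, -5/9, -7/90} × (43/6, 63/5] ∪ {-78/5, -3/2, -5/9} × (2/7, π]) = ({-78/5, -3/2, -5/9} × [2/7, π]) ∪ ({-3/2, -5/9, -7/90} × [43/6, 63/5])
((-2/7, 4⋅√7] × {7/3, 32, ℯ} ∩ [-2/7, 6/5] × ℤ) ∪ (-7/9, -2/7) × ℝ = ((-7/9, -2/7) × ℝ) ∪ ((-2/7, 6/5] × {32})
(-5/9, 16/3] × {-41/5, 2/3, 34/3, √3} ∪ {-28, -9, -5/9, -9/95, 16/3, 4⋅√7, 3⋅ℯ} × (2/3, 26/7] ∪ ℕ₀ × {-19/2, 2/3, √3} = (ℕ₀ × {-19/2, 2/3, √3}) ∪ ((-5/9, 16/3] × {-41/5, 2/3, 34/3, √3}) ∪ ({-28, -9, -5/9, -9/95, 16/3, 4⋅√7, 3⋅ℯ} × (2/3, 26/7])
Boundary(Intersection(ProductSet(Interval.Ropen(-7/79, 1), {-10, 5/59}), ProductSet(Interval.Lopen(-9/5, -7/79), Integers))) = ProductSet({-7/79}, {-10})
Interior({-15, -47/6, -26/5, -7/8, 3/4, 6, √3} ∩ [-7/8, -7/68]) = ∅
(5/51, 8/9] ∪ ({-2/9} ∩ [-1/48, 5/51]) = (5/51, 8/9]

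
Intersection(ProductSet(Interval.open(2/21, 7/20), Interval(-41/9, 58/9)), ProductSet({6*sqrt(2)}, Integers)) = EmptySet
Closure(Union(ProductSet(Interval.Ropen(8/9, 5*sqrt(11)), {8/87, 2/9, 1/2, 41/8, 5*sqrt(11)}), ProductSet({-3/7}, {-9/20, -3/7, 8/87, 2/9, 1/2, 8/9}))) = Union(ProductSet({-3/7}, {-9/20, -3/7, 8/87, 2/9, 1/2, 8/9}), ProductSet(Interval(8/9, 5*sqrt(11)), {8/87, 2/9, 1/2, 41/8, 5*sqrt(11)}))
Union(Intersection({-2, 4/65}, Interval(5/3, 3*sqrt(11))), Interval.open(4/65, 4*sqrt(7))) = Interval.open(4/65, 4*sqrt(7))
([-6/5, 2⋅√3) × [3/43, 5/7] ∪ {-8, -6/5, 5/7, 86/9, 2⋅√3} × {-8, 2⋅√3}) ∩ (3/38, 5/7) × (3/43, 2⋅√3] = (3/38, 5/7) × (3/43, 5/7]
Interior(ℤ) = ∅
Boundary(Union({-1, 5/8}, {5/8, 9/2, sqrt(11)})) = {-1, 5/8, 9/2, sqrt(11)}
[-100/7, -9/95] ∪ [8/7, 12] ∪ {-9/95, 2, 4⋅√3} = [-100/7, -9/95] ∪ [8/7, 12]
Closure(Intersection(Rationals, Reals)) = Reals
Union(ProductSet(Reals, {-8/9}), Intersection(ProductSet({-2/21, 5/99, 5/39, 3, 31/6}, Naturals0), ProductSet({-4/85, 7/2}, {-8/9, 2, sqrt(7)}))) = ProductSet(Reals, {-8/9})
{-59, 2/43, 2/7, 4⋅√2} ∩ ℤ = {-59}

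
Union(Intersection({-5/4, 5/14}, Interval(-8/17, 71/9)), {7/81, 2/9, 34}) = {7/81, 2/9, 5/14, 34}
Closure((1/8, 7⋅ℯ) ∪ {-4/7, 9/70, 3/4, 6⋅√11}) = {-4/7, 6⋅√11} ∪ [1/8, 7⋅ℯ]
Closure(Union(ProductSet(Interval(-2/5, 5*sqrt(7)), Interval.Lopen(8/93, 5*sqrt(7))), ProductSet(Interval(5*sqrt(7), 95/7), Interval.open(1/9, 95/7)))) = Union(ProductSet(Interval(-2/5, 5*sqrt(7)), Interval(8/93, 5*sqrt(7))), ProductSet(Interval(5*sqrt(7), 95/7), Interval(1/9, 95/7)))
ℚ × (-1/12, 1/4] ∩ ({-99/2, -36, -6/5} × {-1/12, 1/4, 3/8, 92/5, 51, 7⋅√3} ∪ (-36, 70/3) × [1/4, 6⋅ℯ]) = ({-99/2, -36} ∪ (ℚ ∩ (-36, 70/3))) × {1/4}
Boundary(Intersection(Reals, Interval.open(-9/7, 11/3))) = {-9/7, 11/3}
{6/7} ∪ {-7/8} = {-7/8, 6/7}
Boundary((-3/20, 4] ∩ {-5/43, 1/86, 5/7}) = {-5/43, 1/86, 5/7}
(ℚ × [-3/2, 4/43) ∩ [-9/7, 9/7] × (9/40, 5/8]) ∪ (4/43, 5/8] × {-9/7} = (4/43, 5/8] × {-9/7}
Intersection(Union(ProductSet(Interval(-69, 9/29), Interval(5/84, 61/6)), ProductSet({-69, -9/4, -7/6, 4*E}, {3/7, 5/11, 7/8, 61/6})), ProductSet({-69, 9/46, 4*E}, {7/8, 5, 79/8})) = Union(ProductSet({-69, 9/46}, {7/8, 5, 79/8}), ProductSet({-69, 4*E}, {7/8}))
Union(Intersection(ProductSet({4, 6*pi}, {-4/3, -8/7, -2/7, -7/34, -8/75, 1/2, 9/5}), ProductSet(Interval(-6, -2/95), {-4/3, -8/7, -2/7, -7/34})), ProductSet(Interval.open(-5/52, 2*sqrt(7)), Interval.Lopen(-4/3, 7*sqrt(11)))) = ProductSet(Interval.open(-5/52, 2*sqrt(7)), Interval.Lopen(-4/3, 7*sqrt(11)))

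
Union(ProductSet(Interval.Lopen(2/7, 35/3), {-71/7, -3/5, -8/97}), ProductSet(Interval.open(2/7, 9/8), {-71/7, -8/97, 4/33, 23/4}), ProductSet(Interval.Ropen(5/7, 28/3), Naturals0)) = Union(ProductSet(Interval.open(2/7, 9/8), {-71/7, -8/97, 4/33, 23/4}), ProductSet(Interval.Lopen(2/7, 35/3), {-71/7, -3/5, -8/97}), ProductSet(Interval.Ropen(5/7, 28/3), Naturals0))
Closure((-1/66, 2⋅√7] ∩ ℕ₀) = {0, 1, …, 5}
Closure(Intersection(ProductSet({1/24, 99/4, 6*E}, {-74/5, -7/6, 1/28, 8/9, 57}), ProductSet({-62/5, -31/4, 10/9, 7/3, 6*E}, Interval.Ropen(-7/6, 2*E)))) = ProductSet({6*E}, {-7/6, 1/28, 8/9})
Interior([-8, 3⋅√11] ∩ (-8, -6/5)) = (-8, -6/5)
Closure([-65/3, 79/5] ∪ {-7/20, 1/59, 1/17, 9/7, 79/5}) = [-65/3, 79/5]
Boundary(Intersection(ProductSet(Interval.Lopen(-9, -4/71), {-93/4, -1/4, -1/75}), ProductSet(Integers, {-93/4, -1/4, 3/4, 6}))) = ProductSet(Range(-8, 0, 1), {-93/4, -1/4})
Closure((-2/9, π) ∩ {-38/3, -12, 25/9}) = {25/9}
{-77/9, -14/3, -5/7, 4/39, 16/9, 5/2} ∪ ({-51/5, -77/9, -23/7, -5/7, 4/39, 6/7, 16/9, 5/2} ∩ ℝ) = {-51/5, -77/9, -14/3, -23/7, -5/7, 4/39, 6/7, 16/9, 5/2}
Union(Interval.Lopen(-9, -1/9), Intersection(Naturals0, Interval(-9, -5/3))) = Interval.Lopen(-9, -1/9)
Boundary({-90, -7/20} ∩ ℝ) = {-90, -7/20}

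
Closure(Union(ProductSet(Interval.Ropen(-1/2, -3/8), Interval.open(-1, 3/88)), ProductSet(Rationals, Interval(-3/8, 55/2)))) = Union(ProductSet({-1/2, -3/8}, Interval(-1, 3/88)), ProductSet(Interval(-1/2, -3/8), {-1, 3/88}), ProductSet(Interval.Ropen(-1/2, -3/8), Interval.open(-1, 3/88)), ProductSet(Reals, Interval(3/88, 55/2)), ProductSet(Union(Interval(-oo, -1/2), Interval(-3/8, oo), Rationals), Interval(-3/8, 55/2)))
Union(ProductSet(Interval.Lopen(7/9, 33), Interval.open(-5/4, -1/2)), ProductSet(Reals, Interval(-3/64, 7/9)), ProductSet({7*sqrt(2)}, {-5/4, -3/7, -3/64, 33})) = Union(ProductSet({7*sqrt(2)}, {-5/4, -3/7, -3/64, 33}), ProductSet(Interval.Lopen(7/9, 33), Interval.open(-5/4, -1/2)), ProductSet(Reals, Interval(-3/64, 7/9)))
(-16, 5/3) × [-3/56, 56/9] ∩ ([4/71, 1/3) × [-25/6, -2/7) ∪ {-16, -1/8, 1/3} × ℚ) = {-1/8, 1/3} × (ℚ ∩ [-3/56, 56/9])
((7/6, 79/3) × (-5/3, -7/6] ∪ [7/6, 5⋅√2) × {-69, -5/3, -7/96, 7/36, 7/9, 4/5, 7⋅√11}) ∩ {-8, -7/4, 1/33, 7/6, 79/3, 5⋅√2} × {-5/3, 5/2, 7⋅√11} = {7/6} × {-5/3, 7⋅√11}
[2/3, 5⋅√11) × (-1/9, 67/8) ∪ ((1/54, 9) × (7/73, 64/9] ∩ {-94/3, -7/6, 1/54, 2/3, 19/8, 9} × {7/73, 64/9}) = [2/3, 5⋅√11) × (-1/9, 67/8)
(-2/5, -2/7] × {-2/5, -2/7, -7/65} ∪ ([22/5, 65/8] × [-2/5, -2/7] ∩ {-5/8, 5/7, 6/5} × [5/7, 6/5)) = (-2/5, -2/7] × {-2/5, -2/7, -7/65}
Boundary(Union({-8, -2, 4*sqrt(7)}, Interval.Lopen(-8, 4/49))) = {-8, 4/49, 4*sqrt(7)}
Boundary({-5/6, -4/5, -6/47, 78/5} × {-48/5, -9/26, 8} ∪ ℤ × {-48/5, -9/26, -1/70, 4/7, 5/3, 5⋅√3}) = ({-5/6, -4/5, -6/47, 78/5} × {-48/5, -9/26, 8}) ∪ (ℤ × {-48/5, -9/26, -1/70, 4/7, 5/3, 5⋅√3})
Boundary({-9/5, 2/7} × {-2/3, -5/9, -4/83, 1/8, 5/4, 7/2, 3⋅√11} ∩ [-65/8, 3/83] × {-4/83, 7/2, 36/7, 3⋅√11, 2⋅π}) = {-9/5} × {-4/83, 7/2, 3⋅√11}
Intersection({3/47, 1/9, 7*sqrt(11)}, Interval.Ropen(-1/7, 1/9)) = {3/47}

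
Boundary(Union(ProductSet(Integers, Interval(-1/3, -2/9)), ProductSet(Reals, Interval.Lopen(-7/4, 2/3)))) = ProductSet(Reals, {-7/4, 2/3})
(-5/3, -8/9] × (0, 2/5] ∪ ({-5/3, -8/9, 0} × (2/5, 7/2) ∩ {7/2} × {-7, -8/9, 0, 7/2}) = (-5/3, -8/9] × (0, 2/5]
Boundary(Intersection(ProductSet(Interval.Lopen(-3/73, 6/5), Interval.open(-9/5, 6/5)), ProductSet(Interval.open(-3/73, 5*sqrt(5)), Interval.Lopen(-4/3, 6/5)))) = Union(ProductSet({-3/73, 6/5}, Interval(-4/3, 6/5)), ProductSet(Interval(-3/73, 6/5), {-4/3, 6/5}))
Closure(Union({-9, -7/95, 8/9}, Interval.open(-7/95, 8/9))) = Union({-9}, Interval(-7/95, 8/9))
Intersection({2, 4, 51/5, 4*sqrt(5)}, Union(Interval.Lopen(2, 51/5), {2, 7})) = {2, 4, 51/5, 4*sqrt(5)}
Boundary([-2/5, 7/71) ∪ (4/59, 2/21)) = {-2/5, 7/71}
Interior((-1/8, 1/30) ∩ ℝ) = (-1/8, 1/30)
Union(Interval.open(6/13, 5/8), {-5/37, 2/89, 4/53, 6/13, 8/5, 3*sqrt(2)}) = Union({-5/37, 2/89, 4/53, 8/5, 3*sqrt(2)}, Interval.Ropen(6/13, 5/8))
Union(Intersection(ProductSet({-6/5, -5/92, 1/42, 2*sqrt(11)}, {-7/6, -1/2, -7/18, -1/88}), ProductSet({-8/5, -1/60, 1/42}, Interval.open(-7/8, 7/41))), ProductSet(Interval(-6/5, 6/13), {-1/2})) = Union(ProductSet({1/42}, {-1/2, -7/18, -1/88}), ProductSet(Interval(-6/5, 6/13), {-1/2}))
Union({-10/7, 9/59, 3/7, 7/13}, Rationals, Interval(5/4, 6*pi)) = Union(Interval(5/4, 6*pi), Rationals)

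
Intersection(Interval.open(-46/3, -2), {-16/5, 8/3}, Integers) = EmptySet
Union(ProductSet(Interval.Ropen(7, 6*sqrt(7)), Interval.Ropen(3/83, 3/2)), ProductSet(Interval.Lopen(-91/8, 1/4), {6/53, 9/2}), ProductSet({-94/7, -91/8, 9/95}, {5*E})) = Union(ProductSet({-94/7, -91/8, 9/95}, {5*E}), ProductSet(Interval.Lopen(-91/8, 1/4), {6/53, 9/2}), ProductSet(Interval.Ropen(7, 6*sqrt(7)), Interval.Ropen(3/83, 3/2)))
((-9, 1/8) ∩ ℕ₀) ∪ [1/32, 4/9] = {0} ∪ [1/32, 4/9]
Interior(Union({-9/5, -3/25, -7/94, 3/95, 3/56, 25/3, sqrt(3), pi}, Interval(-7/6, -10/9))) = Interval.open(-7/6, -10/9)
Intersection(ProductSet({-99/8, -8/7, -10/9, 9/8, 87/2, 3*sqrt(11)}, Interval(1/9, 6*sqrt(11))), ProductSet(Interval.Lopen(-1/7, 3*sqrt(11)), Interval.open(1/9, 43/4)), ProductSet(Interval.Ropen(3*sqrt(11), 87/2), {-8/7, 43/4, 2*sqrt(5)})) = ProductSet({3*sqrt(11)}, {2*sqrt(5)})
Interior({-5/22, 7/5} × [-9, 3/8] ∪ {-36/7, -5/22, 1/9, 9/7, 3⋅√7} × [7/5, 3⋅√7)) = ∅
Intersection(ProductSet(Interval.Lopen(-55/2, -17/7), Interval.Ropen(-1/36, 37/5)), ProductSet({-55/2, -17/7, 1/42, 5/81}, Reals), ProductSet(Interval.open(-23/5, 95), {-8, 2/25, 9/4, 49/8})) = ProductSet({-17/7}, {2/25, 9/4, 49/8})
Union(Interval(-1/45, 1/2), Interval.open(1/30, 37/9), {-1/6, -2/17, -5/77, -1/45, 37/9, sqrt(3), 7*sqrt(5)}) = Union({-1/6, -2/17, -5/77, 7*sqrt(5)}, Interval(-1/45, 37/9))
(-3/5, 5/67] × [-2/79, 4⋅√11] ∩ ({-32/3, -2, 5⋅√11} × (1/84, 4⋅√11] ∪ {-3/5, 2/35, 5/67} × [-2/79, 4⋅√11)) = {2/35, 5/67} × [-2/79, 4⋅√11)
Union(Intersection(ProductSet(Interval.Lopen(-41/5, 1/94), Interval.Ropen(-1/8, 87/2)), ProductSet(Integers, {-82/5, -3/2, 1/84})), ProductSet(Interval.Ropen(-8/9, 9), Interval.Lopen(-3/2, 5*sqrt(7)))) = Union(ProductSet(Interval.Ropen(-8/9, 9), Interval.Lopen(-3/2, 5*sqrt(7))), ProductSet(Range(-8, 1, 1), {1/84}))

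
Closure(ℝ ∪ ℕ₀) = ℝ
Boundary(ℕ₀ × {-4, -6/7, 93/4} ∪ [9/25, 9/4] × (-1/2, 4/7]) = (ℕ₀ × {-4, -6/7, 93/4}) ∪ ({9/25, 9/4} × [-1/2, 4/7]) ∪ ([9/25, 9/4] × {-1/2, 4/7})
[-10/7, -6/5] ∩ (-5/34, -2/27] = ∅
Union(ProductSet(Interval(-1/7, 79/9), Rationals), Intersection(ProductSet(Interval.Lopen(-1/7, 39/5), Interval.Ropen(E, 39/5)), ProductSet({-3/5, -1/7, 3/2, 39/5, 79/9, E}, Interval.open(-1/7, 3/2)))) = ProductSet(Interval(-1/7, 79/9), Rationals)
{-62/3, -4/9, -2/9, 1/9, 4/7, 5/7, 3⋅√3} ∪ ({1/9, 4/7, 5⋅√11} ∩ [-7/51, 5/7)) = {-62/3, -4/9, -2/9, 1/9, 4/7, 5/7, 3⋅√3}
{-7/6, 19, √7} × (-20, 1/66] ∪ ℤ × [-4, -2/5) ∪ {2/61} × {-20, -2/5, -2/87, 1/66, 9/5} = (ℤ × [-4, -2/5)) ∪ ({2/61} × {-20, -2/5, -2/87, 1/66, 9/5}) ∪ ({-7/6, 19, √7} × (-20, 1/66])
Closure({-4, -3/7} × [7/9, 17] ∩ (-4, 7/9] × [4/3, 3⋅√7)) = {-3/7} × [4/3, 3⋅√7]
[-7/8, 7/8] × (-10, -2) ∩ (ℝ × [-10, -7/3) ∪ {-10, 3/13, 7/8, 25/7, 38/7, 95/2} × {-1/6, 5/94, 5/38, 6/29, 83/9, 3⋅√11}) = [-7/8, 7/8] × (-10, -7/3)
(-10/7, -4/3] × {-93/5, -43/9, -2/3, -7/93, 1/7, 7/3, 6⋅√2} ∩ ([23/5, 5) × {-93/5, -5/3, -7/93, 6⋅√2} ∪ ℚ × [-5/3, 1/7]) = (ℚ ∩ (-10/7, -4/3]) × {-2/3, -7/93, 1/7}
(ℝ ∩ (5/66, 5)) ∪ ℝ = (-∞, ∞)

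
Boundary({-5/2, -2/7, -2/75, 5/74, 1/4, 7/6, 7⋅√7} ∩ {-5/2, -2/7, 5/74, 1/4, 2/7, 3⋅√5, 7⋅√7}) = {-5/2, -2/7, 5/74, 1/4, 7⋅√7}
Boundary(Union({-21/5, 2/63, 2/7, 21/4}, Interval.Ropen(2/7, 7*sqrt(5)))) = {-21/5, 2/63, 2/7, 7*sqrt(5)}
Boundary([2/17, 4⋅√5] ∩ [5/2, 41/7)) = {5/2, 41/7}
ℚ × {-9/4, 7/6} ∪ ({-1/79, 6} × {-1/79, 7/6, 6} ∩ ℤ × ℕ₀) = ({6} × {6}) ∪ (ℚ × {-9/4, 7/6})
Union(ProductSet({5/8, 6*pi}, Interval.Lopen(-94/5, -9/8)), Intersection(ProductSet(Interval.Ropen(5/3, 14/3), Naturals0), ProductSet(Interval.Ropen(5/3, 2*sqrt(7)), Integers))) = Union(ProductSet({5/8, 6*pi}, Interval.Lopen(-94/5, -9/8)), ProductSet(Interval.Ropen(5/3, 14/3), Naturals0))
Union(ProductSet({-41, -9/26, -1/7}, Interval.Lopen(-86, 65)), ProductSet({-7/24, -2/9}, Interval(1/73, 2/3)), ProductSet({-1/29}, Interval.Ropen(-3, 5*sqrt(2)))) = Union(ProductSet({-1/29}, Interval.Ropen(-3, 5*sqrt(2))), ProductSet({-7/24, -2/9}, Interval(1/73, 2/3)), ProductSet({-41, -9/26, -1/7}, Interval.Lopen(-86, 65)))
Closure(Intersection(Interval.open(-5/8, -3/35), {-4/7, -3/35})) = {-4/7}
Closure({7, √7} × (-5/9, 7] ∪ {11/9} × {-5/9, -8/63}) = ({11/9} × {-5/9, -8/63}) ∪ ({7, √7} × [-5/9, 7])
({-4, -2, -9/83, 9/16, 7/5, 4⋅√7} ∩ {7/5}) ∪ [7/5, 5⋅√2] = [7/5, 5⋅√2]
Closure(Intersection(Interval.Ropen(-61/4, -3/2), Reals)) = Interval(-61/4, -3/2)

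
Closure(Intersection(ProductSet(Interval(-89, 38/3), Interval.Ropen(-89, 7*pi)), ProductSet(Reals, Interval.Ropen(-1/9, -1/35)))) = ProductSet(Interval(-89, 38/3), Interval(-1/9, -1/35))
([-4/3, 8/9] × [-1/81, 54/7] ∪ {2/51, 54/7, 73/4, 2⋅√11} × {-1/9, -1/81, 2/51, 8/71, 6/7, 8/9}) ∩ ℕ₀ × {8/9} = {0} × {8/9}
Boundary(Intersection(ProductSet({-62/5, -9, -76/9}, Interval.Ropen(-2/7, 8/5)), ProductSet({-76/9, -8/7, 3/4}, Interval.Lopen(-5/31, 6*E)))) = ProductSet({-76/9}, Interval(-5/31, 8/5))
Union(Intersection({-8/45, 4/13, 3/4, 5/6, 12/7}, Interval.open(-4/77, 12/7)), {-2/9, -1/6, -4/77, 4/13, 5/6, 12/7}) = {-2/9, -1/6, -4/77, 4/13, 3/4, 5/6, 12/7}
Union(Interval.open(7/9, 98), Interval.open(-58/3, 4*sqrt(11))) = Interval.open(-58/3, 98)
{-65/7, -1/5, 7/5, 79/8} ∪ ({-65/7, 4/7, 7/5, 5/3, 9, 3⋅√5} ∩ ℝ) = {-65/7, -1/5, 4/7, 7/5, 5/3, 9, 79/8, 3⋅√5}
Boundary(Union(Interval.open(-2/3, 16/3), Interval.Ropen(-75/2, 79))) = {-75/2, 79}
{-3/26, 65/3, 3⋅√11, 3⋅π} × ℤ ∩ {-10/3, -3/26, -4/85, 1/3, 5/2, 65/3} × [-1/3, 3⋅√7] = {-3/26, 65/3} × {0, 1, …, 7}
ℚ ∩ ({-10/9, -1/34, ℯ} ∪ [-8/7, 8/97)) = ℚ ∩ [-8/7, 8/97)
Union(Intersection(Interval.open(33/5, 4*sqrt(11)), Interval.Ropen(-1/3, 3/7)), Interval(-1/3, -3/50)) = Interval(-1/3, -3/50)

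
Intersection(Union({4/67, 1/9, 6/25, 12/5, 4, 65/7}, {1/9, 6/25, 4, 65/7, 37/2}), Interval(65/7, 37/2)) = {65/7, 37/2}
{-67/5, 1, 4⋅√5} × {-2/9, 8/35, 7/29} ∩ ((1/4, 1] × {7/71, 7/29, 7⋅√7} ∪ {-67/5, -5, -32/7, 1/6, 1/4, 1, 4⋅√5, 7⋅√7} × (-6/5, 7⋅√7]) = {-67/5, 1, 4⋅√5} × {-2/9, 8/35, 7/29}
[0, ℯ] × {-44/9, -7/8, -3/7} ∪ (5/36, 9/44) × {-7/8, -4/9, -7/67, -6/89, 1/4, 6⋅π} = ([0, ℯ] × {-44/9, -7/8, -3/7}) ∪ ((5/36, 9/44) × {-7/8, -4/9, -7/67, -6/89, 1/4, 6⋅π})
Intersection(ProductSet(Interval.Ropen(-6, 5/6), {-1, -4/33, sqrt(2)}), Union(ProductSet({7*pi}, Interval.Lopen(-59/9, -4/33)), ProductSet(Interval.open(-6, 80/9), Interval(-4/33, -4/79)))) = ProductSet(Interval.open(-6, 5/6), {-4/33})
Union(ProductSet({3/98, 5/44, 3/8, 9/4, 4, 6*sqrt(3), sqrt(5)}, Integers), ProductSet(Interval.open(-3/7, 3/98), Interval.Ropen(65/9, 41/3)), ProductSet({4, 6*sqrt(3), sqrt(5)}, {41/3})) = Union(ProductSet({4, 6*sqrt(3), sqrt(5)}, {41/3}), ProductSet({3/98, 5/44, 3/8, 9/4, 4, 6*sqrt(3), sqrt(5)}, Integers), ProductSet(Interval.open(-3/7, 3/98), Interval.Ropen(65/9, 41/3)))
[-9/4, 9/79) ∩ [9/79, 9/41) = ∅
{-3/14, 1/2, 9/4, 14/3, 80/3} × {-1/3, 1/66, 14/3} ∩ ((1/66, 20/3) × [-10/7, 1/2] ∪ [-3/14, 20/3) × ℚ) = {-3/14, 1/2, 9/4, 14/3} × {-1/3, 1/66, 14/3}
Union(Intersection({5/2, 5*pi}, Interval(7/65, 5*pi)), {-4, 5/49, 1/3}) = {-4, 5/49, 1/3, 5/2, 5*pi}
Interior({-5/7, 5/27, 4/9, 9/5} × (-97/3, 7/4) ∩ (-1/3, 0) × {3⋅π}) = ∅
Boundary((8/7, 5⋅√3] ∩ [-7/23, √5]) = {8/7, √5}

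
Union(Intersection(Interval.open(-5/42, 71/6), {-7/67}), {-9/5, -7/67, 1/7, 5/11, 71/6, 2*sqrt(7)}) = {-9/5, -7/67, 1/7, 5/11, 71/6, 2*sqrt(7)}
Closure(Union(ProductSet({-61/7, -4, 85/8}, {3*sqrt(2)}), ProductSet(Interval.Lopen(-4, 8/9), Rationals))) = Union(ProductSet({-61/7, -4, 85/8}, {3*sqrt(2)}), ProductSet(Interval(-4, 8/9), Reals))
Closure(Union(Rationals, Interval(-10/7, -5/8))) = Union(Interval(-oo, oo), Rationals)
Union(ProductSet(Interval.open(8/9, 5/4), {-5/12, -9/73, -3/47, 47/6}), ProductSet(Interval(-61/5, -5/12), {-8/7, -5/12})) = Union(ProductSet(Interval(-61/5, -5/12), {-8/7, -5/12}), ProductSet(Interval.open(8/9, 5/4), {-5/12, -9/73, -3/47, 47/6}))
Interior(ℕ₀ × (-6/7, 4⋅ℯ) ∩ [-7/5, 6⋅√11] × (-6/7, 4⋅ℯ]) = ∅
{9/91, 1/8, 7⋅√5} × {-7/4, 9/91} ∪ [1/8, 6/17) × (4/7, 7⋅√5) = ({9/91, 1/8, 7⋅√5} × {-7/4, 9/91}) ∪ ([1/8, 6/17) × (4/7, 7⋅√5))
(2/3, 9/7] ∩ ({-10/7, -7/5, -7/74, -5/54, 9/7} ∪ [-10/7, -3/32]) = {9/7}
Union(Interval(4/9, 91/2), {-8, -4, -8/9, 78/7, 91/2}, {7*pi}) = Union({-8, -4, -8/9}, Interval(4/9, 91/2))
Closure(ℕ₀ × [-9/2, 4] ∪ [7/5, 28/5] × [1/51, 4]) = (ℕ₀ × ([-9/2, 1/51] ∪ {4})) ∪ ([7/5, 28/5] × [1/51, 4]) ∪ ((ℕ₀ ∪ (ℕ₀ \ (7/5, 28/5))) × [-9/2, 4])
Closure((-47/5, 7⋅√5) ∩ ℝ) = [-47/5, 7⋅√5]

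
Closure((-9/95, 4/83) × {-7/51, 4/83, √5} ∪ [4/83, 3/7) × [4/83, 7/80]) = ([4/83, 3/7] × [4/83, 7/80]) ∪ ([-9/95, 4/83] × {-7/51, 4/83, √5})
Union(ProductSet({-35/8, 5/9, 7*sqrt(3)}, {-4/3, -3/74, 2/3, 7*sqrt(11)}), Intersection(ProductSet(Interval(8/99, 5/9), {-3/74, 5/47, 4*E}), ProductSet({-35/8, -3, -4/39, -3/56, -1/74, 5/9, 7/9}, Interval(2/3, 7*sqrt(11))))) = Union(ProductSet({5/9}, {4*E}), ProductSet({-35/8, 5/9, 7*sqrt(3)}, {-4/3, -3/74, 2/3, 7*sqrt(11)}))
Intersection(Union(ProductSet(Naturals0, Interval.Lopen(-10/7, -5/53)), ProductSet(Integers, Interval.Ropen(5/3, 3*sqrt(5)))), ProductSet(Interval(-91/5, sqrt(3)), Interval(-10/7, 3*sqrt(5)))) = Union(ProductSet(Range(-18, 2, 1), Interval.Ropen(5/3, 3*sqrt(5))), ProductSet(Range(0, 2, 1), Interval.Lopen(-10/7, -5/53)))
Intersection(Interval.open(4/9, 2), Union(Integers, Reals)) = Interval.open(4/9, 2)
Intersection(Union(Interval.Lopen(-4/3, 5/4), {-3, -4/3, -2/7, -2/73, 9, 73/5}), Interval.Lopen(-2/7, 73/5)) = Union({9, 73/5}, Interval.Lopen(-2/7, 5/4))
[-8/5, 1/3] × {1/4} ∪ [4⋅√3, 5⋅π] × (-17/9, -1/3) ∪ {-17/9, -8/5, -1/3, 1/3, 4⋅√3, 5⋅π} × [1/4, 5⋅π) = ([-8/5, 1/3] × {1/4}) ∪ ([4⋅√3, 5⋅π] × (-17/9, -1/3)) ∪ ({-17/9, -8/5, -1/3, 1/3, 4⋅√3, 5⋅π} × [1/4, 5⋅π))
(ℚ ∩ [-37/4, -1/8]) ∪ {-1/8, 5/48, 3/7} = {5/48, 3/7} ∪ (ℚ ∩ [-37/4, -1/8])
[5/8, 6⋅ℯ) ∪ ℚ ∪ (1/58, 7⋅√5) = ℚ ∪ [1/58, 6⋅ℯ)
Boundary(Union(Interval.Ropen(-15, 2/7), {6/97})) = {-15, 2/7}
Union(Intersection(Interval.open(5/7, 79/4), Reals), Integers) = Union(Integers, Interval.open(5/7, 79/4))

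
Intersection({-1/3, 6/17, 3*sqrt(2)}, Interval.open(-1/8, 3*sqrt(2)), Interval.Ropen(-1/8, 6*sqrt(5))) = {6/17}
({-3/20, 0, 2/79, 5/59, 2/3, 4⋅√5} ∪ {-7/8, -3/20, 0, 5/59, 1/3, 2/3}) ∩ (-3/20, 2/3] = {0, 2/79, 5/59, 1/3, 2/3}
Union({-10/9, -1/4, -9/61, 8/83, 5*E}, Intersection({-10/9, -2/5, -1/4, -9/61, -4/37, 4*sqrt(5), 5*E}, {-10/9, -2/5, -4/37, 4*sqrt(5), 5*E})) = {-10/9, -2/5, -1/4, -9/61, -4/37, 8/83, 4*sqrt(5), 5*E}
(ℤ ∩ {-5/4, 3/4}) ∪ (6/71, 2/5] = (6/71, 2/5]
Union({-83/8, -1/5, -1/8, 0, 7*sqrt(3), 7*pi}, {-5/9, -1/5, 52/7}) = {-83/8, -5/9, -1/5, -1/8, 0, 52/7, 7*sqrt(3), 7*pi}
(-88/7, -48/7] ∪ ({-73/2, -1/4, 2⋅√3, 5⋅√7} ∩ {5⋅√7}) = (-88/7, -48/7] ∪ {5⋅√7}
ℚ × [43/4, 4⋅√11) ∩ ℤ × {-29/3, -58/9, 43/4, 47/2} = ℤ × {43/4}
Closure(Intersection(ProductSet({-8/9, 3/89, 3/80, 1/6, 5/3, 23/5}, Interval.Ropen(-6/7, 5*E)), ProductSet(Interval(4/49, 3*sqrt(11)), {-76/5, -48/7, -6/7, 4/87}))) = ProductSet({1/6, 5/3, 23/5}, {-6/7, 4/87})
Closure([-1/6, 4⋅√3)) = [-1/6, 4⋅√3]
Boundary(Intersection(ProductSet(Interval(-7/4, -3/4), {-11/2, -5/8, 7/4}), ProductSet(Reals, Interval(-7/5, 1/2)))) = ProductSet(Interval(-7/4, -3/4), {-5/8})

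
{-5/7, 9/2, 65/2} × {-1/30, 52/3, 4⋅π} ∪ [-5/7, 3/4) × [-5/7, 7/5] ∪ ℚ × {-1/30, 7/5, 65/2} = (ℚ × {-1/30, 7/5, 65/2}) ∪ ({-5/7, 9/2, 65/2} × {-1/30, 52/3, 4⋅π}) ∪ ([-5/7, 3/4) × [-5/7, 7/5])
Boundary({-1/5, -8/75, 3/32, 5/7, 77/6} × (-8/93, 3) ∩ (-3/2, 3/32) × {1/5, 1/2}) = {-1/5, -8/75} × {1/5, 1/2}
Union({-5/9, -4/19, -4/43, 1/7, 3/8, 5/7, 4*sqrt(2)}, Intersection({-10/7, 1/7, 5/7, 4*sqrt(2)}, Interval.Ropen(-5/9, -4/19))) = {-5/9, -4/19, -4/43, 1/7, 3/8, 5/7, 4*sqrt(2)}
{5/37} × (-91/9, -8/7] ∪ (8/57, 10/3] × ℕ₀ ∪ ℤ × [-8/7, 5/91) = (ℤ × [-8/7, 5/91)) ∪ ((8/57, 10/3] × ℕ₀) ∪ ({5/37} × (-91/9, -8/7])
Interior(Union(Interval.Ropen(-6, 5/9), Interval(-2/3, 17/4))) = Interval.open(-6, 17/4)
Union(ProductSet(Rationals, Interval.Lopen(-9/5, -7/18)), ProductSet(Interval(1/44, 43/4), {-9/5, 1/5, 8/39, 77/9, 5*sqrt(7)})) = Union(ProductSet(Interval(1/44, 43/4), {-9/5, 1/5, 8/39, 77/9, 5*sqrt(7)}), ProductSet(Rationals, Interval.Lopen(-9/5, -7/18)))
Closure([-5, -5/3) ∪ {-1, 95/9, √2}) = [-5, -5/3] ∪ {-1, 95/9, √2}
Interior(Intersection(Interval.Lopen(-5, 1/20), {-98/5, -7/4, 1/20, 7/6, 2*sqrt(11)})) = EmptySet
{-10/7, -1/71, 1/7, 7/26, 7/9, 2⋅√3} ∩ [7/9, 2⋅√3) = {7/9}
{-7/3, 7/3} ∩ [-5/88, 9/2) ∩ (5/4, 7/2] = {7/3}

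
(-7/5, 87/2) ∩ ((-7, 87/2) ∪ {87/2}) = (-7/5, 87/2)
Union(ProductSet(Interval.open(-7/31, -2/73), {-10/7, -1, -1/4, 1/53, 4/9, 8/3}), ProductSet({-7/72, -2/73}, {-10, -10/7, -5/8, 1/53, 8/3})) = Union(ProductSet({-7/72, -2/73}, {-10, -10/7, -5/8, 1/53, 8/3}), ProductSet(Interval.open(-7/31, -2/73), {-10/7, -1, -1/4, 1/53, 4/9, 8/3}))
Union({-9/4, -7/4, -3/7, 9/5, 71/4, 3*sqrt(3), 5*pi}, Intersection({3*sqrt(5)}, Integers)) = {-9/4, -7/4, -3/7, 9/5, 71/4, 3*sqrt(3), 5*pi}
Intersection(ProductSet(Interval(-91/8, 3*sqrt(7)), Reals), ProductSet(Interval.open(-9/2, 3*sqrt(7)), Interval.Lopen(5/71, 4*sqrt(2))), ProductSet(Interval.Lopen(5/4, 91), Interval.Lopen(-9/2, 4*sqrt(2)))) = ProductSet(Interval.open(5/4, 3*sqrt(7)), Interval.Lopen(5/71, 4*sqrt(2)))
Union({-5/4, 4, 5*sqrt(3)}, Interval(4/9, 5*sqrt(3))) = Union({-5/4}, Interval(4/9, 5*sqrt(3)))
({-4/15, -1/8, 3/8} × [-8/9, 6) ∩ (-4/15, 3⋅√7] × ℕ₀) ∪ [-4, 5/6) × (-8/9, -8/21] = ({-1/8, 3/8} × {0, 1, …, 5}) ∪ ([-4, 5/6) × (-8/9, -8/21])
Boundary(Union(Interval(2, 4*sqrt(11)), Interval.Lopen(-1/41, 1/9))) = {-1/41, 1/9, 2, 4*sqrt(11)}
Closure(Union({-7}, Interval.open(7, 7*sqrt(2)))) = Union({-7}, Interval(7, 7*sqrt(2)))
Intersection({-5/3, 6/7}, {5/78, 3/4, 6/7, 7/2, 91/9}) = {6/7}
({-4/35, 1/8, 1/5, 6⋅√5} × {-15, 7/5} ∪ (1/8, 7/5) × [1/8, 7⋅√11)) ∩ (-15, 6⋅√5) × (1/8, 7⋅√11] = ({-4/35, 1/8, 1/5} × {7/5}) ∪ ((1/8, 7/5) × (1/8, 7⋅√11))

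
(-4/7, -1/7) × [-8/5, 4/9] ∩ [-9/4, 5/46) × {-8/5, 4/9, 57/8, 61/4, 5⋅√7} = (-4/7, -1/7) × {-8/5, 4/9}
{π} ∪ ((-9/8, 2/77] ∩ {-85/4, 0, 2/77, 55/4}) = {0, 2/77, π}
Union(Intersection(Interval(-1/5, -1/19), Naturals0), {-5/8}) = {-5/8}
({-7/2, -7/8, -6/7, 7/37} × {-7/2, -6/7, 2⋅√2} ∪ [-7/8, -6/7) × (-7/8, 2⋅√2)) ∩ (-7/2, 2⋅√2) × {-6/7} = ([-7/8, -6/7] ∪ {7/37}) × {-6/7}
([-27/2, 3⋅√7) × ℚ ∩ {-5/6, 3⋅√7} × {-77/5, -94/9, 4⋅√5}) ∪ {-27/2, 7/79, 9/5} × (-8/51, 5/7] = ({-5/6} × {-77/5, -94/9}) ∪ ({-27/2, 7/79, 9/5} × (-8/51, 5/7])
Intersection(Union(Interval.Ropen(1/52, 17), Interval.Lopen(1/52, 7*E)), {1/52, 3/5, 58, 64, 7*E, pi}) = {1/52, 3/5, 7*E, pi}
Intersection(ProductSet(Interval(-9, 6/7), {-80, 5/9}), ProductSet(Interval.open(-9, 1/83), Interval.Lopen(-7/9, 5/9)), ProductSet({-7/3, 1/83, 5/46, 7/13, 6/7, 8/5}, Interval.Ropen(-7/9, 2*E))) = ProductSet({-7/3}, {5/9})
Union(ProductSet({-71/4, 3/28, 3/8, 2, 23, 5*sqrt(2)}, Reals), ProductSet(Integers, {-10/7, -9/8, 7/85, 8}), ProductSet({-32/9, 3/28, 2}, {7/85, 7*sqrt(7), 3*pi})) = Union(ProductSet({-32/9, 3/28, 2}, {7/85, 7*sqrt(7), 3*pi}), ProductSet({-71/4, 3/28, 3/8, 2, 23, 5*sqrt(2)}, Reals), ProductSet(Integers, {-10/7, -9/8, 7/85, 8}))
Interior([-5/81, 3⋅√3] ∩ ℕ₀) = ∅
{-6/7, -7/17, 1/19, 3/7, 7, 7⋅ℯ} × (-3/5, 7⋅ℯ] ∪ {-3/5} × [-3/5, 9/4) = ({-3/5} × [-3/5, 9/4)) ∪ ({-6/7, -7/17, 1/19, 3/7, 7, 7⋅ℯ} × (-3/5, 7⋅ℯ])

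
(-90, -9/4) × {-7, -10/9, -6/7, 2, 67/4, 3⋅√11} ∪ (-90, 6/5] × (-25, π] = ((-90, 6/5] × (-25, π]) ∪ ((-90, -9/4) × {-7, -10/9, -6/7, 2, 67/4, 3⋅√11})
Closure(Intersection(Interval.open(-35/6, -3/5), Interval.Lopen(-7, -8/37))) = Interval(-35/6, -3/5)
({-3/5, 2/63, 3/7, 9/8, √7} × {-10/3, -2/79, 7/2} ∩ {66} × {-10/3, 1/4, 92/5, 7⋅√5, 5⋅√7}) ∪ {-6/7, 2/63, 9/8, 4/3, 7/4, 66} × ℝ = {-6/7, 2/63, 9/8, 4/3, 7/4, 66} × ℝ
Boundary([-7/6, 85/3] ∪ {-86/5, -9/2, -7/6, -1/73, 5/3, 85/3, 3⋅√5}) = {-86/5, -9/2, -7/6, 85/3}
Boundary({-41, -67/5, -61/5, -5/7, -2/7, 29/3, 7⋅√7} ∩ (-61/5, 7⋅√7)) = {-5/7, -2/7, 29/3}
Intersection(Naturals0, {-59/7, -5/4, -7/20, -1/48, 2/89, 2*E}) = EmptySet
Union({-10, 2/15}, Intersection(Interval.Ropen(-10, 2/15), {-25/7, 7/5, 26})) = {-10, -25/7, 2/15}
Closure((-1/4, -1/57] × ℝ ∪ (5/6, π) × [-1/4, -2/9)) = ([-1/4, -1/57] × ℝ) ∪ ({5/6, π} × [-1/4, -2/9]) ∪ ([5/6, π] × {-1/4, -2/9}) ∪ ((5/6, π) × [-1/4, -2/9))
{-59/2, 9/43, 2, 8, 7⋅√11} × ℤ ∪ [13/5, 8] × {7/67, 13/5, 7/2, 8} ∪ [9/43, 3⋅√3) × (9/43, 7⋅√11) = ([13/5, 8] × {7/67, 13/5, 7/2, 8}) ∪ ({-59/2, 9/43, 2, 8, 7⋅√11} × ℤ) ∪ ([9/43, 3⋅√3) × (9/43, 7⋅√11))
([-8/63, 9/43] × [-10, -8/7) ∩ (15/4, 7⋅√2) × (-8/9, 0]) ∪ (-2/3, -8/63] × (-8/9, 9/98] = (-2/3, -8/63] × (-8/9, 9/98]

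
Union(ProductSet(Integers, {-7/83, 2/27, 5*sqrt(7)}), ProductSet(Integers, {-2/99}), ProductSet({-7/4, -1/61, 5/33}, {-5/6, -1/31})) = Union(ProductSet({-7/4, -1/61, 5/33}, {-5/6, -1/31}), ProductSet(Integers, {-7/83, -2/99, 2/27, 5*sqrt(7)}))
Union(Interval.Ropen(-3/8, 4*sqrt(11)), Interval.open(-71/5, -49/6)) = Union(Interval.open(-71/5, -49/6), Interval.Ropen(-3/8, 4*sqrt(11)))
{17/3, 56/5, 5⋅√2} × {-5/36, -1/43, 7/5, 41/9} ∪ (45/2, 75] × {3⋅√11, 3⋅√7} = ({17/3, 56/5, 5⋅√2} × {-5/36, -1/43, 7/5, 41/9}) ∪ ((45/2, 75] × {3⋅√11, 3⋅√7})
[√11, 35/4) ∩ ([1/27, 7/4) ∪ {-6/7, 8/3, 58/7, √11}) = {58/7, √11}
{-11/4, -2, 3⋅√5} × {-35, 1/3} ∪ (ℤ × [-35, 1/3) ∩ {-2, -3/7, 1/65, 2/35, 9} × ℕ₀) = ({-2, 9} × {0}) ∪ ({-11/4, -2, 3⋅√5} × {-35, 1/3})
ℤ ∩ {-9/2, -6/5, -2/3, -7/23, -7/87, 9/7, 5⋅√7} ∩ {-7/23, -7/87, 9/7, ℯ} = ∅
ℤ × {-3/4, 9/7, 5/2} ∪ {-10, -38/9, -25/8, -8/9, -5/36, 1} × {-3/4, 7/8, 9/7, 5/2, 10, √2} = (ℤ × {-3/4, 9/7, 5/2}) ∪ ({-10, -38/9, -25/8, -8/9, -5/36, 1} × {-3/4, 7/8, 9/7, 5/2, 10, √2})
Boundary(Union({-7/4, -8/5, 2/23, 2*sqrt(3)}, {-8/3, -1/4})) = {-8/3, -7/4, -8/5, -1/4, 2/23, 2*sqrt(3)}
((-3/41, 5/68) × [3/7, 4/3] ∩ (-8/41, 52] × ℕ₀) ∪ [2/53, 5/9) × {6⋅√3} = ((-3/41, 5/68) × {1}) ∪ ([2/53, 5/9) × {6⋅√3})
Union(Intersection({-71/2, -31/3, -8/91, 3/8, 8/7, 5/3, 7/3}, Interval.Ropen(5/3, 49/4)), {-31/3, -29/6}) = {-31/3, -29/6, 5/3, 7/3}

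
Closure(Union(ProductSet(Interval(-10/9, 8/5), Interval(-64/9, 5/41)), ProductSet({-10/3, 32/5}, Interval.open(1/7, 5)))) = Union(ProductSet({-10/3, 32/5}, Interval(1/7, 5)), ProductSet(Interval(-10/9, 8/5), Interval(-64/9, 5/41)))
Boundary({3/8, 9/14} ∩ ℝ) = {3/8, 9/14}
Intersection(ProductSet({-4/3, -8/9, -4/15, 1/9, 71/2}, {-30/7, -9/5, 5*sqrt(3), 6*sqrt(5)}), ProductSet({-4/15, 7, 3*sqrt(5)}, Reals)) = ProductSet({-4/15}, {-30/7, -9/5, 5*sqrt(3), 6*sqrt(5)})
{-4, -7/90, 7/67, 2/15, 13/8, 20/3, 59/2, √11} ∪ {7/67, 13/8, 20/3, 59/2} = {-4, -7/90, 7/67, 2/15, 13/8, 20/3, 59/2, √11}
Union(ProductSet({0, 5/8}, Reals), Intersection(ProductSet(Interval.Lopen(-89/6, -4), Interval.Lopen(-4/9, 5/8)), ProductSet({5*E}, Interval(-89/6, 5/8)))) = ProductSet({0, 5/8}, Reals)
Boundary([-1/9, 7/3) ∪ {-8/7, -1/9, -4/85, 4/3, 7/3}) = {-8/7, -1/9, 7/3}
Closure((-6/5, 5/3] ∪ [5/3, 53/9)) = [-6/5, 53/9]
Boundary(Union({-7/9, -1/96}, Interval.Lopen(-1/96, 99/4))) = {-7/9, -1/96, 99/4}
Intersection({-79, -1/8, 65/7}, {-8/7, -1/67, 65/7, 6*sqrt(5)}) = {65/7}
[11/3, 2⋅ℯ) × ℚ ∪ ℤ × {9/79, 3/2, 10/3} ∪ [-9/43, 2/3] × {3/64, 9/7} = (ℤ × {9/79, 3/2, 10/3}) ∪ ([-9/43, 2/3] × {3/64, 9/7}) ∪ ([11/3, 2⋅ℯ) × ℚ)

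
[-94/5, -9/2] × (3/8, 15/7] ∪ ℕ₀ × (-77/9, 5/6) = (ℕ₀ × (-77/9, 5/6)) ∪ ([-94/5, -9/2] × (3/8, 15/7])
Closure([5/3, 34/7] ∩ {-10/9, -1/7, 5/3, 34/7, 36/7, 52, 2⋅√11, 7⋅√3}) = {5/3, 34/7}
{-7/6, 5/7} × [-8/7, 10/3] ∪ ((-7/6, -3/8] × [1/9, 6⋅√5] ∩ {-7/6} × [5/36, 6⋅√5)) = {-7/6, 5/7} × [-8/7, 10/3]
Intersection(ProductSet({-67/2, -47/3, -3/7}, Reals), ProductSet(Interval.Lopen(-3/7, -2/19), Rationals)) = EmptySet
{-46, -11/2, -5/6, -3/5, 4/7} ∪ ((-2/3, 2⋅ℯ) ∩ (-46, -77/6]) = {-46, -11/2, -5/6, -3/5, 4/7}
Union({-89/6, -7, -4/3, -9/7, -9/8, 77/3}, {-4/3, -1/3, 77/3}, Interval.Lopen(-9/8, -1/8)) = Union({-89/6, -7, -4/3, -9/7, 77/3}, Interval(-9/8, -1/8))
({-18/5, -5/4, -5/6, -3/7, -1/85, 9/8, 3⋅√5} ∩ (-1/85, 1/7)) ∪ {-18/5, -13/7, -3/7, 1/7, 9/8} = {-18/5, -13/7, -3/7, 1/7, 9/8}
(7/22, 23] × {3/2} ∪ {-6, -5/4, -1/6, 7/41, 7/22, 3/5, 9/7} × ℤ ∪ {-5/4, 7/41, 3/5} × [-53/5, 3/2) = ((7/22, 23] × {3/2}) ∪ ({-5/4, 7/41, 3/5} × [-53/5, 3/2)) ∪ ({-6, -5/4, -1/6, 7/41, 7/22, 3/5, 9/7} × ℤ)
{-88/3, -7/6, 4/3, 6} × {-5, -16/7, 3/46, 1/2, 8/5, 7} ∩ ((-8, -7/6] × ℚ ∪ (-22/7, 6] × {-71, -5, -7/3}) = ({-7/6, 4/3, 6} × {-5}) ∪ ({-7/6} × {-5, -16/7, 3/46, 1/2, 8/5, 7})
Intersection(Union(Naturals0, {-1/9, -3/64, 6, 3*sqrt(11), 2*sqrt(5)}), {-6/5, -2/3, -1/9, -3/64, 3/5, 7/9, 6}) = {-1/9, -3/64, 6}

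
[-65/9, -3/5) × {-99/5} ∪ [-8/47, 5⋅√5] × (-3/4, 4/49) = ([-65/9, -3/5) × {-99/5}) ∪ ([-8/47, 5⋅√5] × (-3/4, 4/49))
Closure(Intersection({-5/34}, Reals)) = {-5/34}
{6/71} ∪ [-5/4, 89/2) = [-5/4, 89/2)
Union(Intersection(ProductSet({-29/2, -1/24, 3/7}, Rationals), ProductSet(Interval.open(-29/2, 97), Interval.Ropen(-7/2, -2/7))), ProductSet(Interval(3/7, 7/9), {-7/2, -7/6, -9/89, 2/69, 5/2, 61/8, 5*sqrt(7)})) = Union(ProductSet({-1/24, 3/7}, Intersection(Interval.Ropen(-7/2, -2/7), Rationals)), ProductSet(Interval(3/7, 7/9), {-7/2, -7/6, -9/89, 2/69, 5/2, 61/8, 5*sqrt(7)}))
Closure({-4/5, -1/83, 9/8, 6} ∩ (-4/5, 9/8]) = {-1/83, 9/8}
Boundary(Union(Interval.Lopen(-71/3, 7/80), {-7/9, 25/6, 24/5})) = {-71/3, 7/80, 25/6, 24/5}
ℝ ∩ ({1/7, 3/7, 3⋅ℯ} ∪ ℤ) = ℤ ∪ {1/7, 3/7, 3⋅ℯ}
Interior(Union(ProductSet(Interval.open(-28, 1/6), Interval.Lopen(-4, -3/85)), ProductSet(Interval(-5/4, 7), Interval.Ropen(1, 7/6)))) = Union(ProductSet(Interval.open(-28, 1/6), Interval.open(-4, -3/85)), ProductSet(Interval.open(-5/4, 7), Interval.open(1, 7/6)))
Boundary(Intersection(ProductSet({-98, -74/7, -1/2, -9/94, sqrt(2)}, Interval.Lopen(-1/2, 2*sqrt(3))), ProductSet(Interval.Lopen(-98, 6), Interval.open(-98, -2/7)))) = ProductSet({-74/7, -1/2, -9/94, sqrt(2)}, Interval(-1/2, -2/7))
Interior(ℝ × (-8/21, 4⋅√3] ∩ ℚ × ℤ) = ∅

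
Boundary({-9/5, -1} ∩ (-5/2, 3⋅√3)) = {-9/5, -1}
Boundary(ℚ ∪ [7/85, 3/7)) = (-∞, 7/85] ∪ [3/7, ∞)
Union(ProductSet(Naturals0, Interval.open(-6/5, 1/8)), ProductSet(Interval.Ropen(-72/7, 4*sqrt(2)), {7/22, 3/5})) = Union(ProductSet(Interval.Ropen(-72/7, 4*sqrt(2)), {7/22, 3/5}), ProductSet(Naturals0, Interval.open(-6/5, 1/8)))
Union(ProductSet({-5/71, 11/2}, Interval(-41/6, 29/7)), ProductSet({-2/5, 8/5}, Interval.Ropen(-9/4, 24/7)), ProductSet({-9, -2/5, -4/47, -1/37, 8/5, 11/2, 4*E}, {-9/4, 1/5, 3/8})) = Union(ProductSet({-2/5, 8/5}, Interval.Ropen(-9/4, 24/7)), ProductSet({-5/71, 11/2}, Interval(-41/6, 29/7)), ProductSet({-9, -2/5, -4/47, -1/37, 8/5, 11/2, 4*E}, {-9/4, 1/5, 3/8}))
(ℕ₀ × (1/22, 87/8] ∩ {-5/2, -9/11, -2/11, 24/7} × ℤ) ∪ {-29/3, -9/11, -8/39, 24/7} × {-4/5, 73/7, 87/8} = {-29/3, -9/11, -8/39, 24/7} × {-4/5, 73/7, 87/8}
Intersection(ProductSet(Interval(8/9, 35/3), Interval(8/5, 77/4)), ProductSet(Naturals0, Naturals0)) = ProductSet(Range(1, 12, 1), Range(2, 20, 1))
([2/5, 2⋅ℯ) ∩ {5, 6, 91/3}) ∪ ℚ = ℚ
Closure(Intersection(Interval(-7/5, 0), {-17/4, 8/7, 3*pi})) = EmptySet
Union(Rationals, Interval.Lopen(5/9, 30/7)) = Union(Interval(5/9, 30/7), Rationals)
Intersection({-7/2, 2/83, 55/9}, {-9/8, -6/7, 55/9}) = {55/9}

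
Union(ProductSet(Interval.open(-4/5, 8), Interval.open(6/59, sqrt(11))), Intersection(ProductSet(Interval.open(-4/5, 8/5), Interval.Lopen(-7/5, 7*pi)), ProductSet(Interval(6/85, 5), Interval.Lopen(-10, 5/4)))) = Union(ProductSet(Interval.open(-4/5, 8), Interval.open(6/59, sqrt(11))), ProductSet(Interval.Ropen(6/85, 8/5), Interval.Lopen(-7/5, 5/4)))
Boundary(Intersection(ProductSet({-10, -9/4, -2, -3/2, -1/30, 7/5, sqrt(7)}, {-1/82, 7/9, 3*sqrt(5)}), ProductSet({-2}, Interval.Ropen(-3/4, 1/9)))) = ProductSet({-2}, {-1/82})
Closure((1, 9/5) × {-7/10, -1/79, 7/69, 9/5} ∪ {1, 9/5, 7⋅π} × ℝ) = ({1, 9/5, 7⋅π} × ℝ) ∪ ([1, 9/5] × {-7/10, -1/79, 7/69, 9/5})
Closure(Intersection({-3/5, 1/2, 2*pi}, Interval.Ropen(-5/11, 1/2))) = EmptySet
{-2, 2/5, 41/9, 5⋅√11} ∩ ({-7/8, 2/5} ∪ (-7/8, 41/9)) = {2/5}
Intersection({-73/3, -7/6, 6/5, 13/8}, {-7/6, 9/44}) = {-7/6}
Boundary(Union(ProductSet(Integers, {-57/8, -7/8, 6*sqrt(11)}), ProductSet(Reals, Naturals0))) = Union(ProductSet(Integers, {-57/8, -7/8, 6*sqrt(11)}), ProductSet(Reals, Naturals0))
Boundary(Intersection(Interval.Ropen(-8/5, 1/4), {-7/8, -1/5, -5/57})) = {-7/8, -1/5, -5/57}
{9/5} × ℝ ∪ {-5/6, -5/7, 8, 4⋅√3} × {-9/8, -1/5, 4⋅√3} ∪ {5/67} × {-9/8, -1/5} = ({9/5} × ℝ) ∪ ({5/67} × {-9/8, -1/5}) ∪ ({-5/6, -5/7, 8, 4⋅√3} × {-9/8, -1/5, 4⋅√3})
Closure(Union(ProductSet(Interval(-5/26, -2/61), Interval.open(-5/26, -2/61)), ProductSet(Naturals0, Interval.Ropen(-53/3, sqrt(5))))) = Union(ProductSet(Interval(-5/26, -2/61), Interval(-5/26, -2/61)), ProductSet(Naturals0, Interval(-53/3, sqrt(5))))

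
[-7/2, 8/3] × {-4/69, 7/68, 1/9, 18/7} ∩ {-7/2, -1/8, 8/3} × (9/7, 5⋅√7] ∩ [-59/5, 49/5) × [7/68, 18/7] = {-7/2, -1/8, 8/3} × {18/7}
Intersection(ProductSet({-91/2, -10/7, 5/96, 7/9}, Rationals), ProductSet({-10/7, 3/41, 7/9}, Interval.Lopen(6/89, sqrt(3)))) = ProductSet({-10/7, 7/9}, Intersection(Interval.Lopen(6/89, sqrt(3)), Rationals))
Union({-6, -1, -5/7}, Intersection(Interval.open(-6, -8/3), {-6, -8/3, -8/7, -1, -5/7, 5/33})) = {-6, -1, -5/7}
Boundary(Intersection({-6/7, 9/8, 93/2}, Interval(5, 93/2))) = {93/2}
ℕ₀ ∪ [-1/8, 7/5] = [-1/8, 7/5] ∪ ℕ₀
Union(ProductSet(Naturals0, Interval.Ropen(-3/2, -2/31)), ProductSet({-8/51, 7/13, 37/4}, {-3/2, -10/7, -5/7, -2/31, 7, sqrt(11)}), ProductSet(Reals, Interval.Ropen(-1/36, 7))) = Union(ProductSet({-8/51, 7/13, 37/4}, {-3/2, -10/7, -5/7, -2/31, 7, sqrt(11)}), ProductSet(Naturals0, Interval.Ropen(-3/2, -2/31)), ProductSet(Reals, Interval.Ropen(-1/36, 7)))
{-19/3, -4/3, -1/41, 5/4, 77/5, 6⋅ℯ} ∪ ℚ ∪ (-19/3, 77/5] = ℚ ∪ [-19/3, 77/5] ∪ {6⋅ℯ}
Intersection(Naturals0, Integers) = Naturals0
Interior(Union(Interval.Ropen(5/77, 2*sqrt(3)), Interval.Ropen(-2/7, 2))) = Interval.open(-2/7, 2*sqrt(3))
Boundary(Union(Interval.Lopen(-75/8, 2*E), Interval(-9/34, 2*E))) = {-75/8, 2*E}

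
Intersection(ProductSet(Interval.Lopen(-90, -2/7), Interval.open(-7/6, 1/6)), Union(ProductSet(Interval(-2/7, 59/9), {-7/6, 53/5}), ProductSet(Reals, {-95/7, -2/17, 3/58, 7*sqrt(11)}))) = ProductSet(Interval.Lopen(-90, -2/7), {-2/17, 3/58})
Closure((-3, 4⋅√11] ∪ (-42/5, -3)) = [-42/5, 4⋅√11]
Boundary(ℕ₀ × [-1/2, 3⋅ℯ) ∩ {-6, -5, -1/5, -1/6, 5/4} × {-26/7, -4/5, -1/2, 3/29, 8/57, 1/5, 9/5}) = ∅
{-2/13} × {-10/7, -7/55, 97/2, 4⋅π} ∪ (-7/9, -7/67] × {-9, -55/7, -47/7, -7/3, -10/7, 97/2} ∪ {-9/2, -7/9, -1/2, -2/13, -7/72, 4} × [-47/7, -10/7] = ({-2/13} × {-10/7, -7/55, 97/2, 4⋅π}) ∪ ({-9/2, -7/9, -1/2, -2/13, -7/72, 4} × [-47/7, -10/7]) ∪ ((-7/9, -7/67] × {-9, -55/7, -47/7, -7/3, -10/7, 97/2})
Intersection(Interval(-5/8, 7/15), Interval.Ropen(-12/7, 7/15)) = Interval.Ropen(-5/8, 7/15)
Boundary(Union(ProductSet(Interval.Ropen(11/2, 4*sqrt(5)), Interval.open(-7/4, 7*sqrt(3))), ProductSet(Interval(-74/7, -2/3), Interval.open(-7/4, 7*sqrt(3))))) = Union(ProductSet({-74/7, -2/3, 11/2, 4*sqrt(5)}, Interval(-7/4, 7*sqrt(3))), ProductSet(Union(Interval(-74/7, -2/3), Interval(11/2, 4*sqrt(5))), {-7/4, 7*sqrt(3)}))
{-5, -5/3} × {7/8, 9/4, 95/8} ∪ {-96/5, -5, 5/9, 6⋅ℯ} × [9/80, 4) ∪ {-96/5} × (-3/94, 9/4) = ({-96/5} × (-3/94, 9/4)) ∪ ({-5, -5/3} × {7/8, 9/4, 95/8}) ∪ ({-96/5, -5, 5/9, 6⋅ℯ} × [9/80, 4))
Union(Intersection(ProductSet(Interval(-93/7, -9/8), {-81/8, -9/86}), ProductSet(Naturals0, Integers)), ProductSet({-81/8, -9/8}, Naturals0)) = ProductSet({-81/8, -9/8}, Naturals0)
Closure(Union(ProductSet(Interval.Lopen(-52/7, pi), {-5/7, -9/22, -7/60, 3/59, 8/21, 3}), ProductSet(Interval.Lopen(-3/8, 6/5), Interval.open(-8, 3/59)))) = Union(ProductSet({-3/8, 6/5}, Interval(-8, 3/59)), ProductSet(Interval(-52/7, pi), {-5/7, -9/22, -7/60, 3/59, 8/21, 3}), ProductSet(Interval(-3/8, 6/5), {-8, 3/59}), ProductSet(Interval.Lopen(-3/8, 6/5), Interval.open(-8, 3/59)))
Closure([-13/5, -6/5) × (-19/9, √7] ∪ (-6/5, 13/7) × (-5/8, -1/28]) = ({-6/5, 13/7} × [-5/8, -1/28]) ∪ ([-6/5, 13/7] × {-5/8, -1/28}) ∪ ({-13/5, -6/5} × [-19/9, √7]) ∪ ([-13/5, -6/5] × {-19/9, √7}) ∪ ((-6/5, 13/7) × (-5/8, -1/28]) ∪ ([-13/5, -6/5) × (-19/9, √7])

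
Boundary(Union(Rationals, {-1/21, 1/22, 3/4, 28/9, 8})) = Reals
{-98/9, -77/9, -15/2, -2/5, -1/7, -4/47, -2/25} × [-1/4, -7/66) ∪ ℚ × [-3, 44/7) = ℚ × [-3, 44/7)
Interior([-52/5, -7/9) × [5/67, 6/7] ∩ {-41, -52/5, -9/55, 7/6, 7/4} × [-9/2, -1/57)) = ∅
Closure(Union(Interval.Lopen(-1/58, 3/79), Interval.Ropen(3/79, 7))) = Interval(-1/58, 7)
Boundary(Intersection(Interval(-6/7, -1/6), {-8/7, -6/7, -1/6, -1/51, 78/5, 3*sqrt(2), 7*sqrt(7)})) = {-6/7, -1/6}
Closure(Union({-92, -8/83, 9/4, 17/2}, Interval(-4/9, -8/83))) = Union({-92, 9/4, 17/2}, Interval(-4/9, -8/83))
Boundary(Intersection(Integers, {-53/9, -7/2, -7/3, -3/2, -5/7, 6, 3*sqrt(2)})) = {6}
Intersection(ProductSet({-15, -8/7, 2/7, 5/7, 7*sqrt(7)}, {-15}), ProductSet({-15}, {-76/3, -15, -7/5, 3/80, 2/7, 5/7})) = ProductSet({-15}, {-15})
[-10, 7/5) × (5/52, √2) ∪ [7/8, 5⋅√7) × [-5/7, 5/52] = ([-10, 7/5) × (5/52, √2)) ∪ ([7/8, 5⋅√7) × [-5/7, 5/52])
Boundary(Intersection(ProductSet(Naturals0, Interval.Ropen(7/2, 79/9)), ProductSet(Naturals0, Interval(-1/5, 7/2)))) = ProductSet(Naturals0, {7/2})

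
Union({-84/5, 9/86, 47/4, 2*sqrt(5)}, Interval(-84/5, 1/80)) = Union({9/86, 47/4, 2*sqrt(5)}, Interval(-84/5, 1/80))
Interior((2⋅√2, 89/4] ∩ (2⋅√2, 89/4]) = (2⋅√2, 89/4)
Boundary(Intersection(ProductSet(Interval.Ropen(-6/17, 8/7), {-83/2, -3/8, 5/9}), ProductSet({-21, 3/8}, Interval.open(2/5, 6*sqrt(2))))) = ProductSet({3/8}, {5/9})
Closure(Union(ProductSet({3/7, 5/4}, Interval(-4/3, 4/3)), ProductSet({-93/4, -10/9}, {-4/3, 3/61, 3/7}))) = Union(ProductSet({-93/4, -10/9}, {-4/3, 3/61, 3/7}), ProductSet({3/7, 5/4}, Interval(-4/3, 4/3)))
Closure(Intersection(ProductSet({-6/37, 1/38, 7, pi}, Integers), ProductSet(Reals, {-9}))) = ProductSet({-6/37, 1/38, 7, pi}, {-9})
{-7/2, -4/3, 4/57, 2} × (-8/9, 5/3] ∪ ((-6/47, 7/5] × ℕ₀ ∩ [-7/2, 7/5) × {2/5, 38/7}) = {-7/2, -4/3, 4/57, 2} × (-8/9, 5/3]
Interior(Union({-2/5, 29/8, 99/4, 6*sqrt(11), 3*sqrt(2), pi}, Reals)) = Reals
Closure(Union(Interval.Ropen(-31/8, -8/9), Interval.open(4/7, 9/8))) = Union(Interval(-31/8, -8/9), Interval(4/7, 9/8))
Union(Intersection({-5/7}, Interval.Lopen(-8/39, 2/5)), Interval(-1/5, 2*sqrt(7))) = Interval(-1/5, 2*sqrt(7))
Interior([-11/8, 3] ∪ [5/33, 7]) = (-11/8, 7)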